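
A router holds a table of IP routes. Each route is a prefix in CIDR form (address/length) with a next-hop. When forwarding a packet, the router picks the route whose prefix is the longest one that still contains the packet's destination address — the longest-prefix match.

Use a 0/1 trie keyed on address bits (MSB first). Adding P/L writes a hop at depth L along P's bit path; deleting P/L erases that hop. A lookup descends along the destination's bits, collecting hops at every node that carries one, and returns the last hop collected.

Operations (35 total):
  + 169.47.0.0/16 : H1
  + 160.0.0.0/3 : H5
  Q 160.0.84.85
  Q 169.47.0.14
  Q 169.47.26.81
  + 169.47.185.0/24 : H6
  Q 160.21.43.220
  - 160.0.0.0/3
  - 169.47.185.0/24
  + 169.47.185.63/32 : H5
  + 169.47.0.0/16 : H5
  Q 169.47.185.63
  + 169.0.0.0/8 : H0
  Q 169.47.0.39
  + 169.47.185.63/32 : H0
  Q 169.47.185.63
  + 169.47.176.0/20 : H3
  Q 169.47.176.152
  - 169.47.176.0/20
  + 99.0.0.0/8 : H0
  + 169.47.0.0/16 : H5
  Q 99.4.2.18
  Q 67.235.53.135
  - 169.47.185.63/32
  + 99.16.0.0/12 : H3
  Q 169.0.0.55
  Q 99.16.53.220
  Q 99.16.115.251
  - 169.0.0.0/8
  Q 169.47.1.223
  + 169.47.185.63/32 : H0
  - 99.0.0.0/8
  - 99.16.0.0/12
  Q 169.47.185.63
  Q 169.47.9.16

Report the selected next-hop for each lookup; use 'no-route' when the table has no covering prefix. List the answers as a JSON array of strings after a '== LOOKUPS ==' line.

Trace:
  + 169.47.0.0/16 (H1) depth=16
  + 160.0.0.0/3 (H5) depth=3
  ? 160.0.84.85  path d0:-→d1:-→d2:-→d3:H5→d4:-  best=H5
  ? 169.47.0.14  path d0:-→d1:-→d2:-→d3:H5→d4:-→d5:-→d6:-→d7:-→d8:-→d9:-→d10:-→d11:-→d12:-→d13:-→d14:-→d15:-→d16:H1  best=H1
  ? 169.47.26.81  path d0:-→d1:-→d2:-→d3:H5→d4:-→d5:-→d6:-→d7:-→d8:-→d9:-→d10:-→d11:-→d12:-→d13:-→d14:-→d15:-→d16:H1  best=H1
  + 169.47.185.0/24 (H6) depth=24
  ? 160.21.43.220  path d0:-→d1:-→d2:-→d3:H5→d4:-  best=H5
  - 160.0.0.0/3 clear@3
  - 169.47.185.0/24 clear@24
  + 169.47.185.63/32 (H5) depth=32
  + 169.47.0.0/16 (H5) depth=16
  ? 169.47.185.63  path d0:-→d1:-→d2:-→d3:-→d4:-→d5:-→d6:-→d7:-→d8:-→d9:-→d10:-→d11:-→d12:-→d13:-→d14:-→d15:-→d16:H5→d17:-→d18:-→d19:-→d20:-→d21:-→d22:-→d23:-→d24:-→d25:-→d26:-→d27:-→d28:-→d29:-→d30:-→d31:-→d32:H5  best=H5
  + 169.0.0.0/8 (H0) depth=8
  ? 169.47.0.39  path d0:-→d1:-→d2:-→d3:-→d4:-→d5:-→d6:-→d7:-→d8:H0→d9:-→d10:-→d11:-→d12:-→d13:-→d14:-→d15:-→d16:H5  best=H5
  + 169.47.185.63/32 (H0) depth=32
  ? 169.47.185.63  path d0:-→d1:-→d2:-→d3:-→d4:-→d5:-→d6:-→d7:-→d8:H0→d9:-→d10:-→d11:-→d12:-→d13:-→d14:-→d15:-→d16:H5→d17:-→d18:-→d19:-→d20:-→d21:-→d22:-→d23:-→d24:-→d25:-→d26:-→d27:-→d28:-→d29:-→d30:-→d31:-→d32:H0  best=H0
  + 169.47.176.0/20 (H3) depth=20
  ? 169.47.176.152  path d0:-→d1:-→d2:-→d3:-→d4:-→d5:-→d6:-→d7:-→d8:H0→d9:-→d10:-→d11:-→d12:-→d13:-→d14:-→d15:-→d16:H5→d17:-→d18:-→d19:-→d20:H3  best=H3
  - 169.47.176.0/20 clear@20
  + 99.0.0.0/8 (H0) depth=8
  + 169.47.0.0/16 (H5) depth=16
  ? 99.4.2.18  path d0:-→d1:-→d2:-→d3:-→d4:-→d5:-→d6:-→d7:-→d8:H0  best=H0
  ? 67.235.53.135  path d0:-→d1:-→d2:-  best=no-route
  - 169.47.185.63/32 clear@32
  + 99.16.0.0/12 (H3) depth=12
  ? 169.0.0.55  path d0:-→d1:-→d2:-→d3:-→d4:-→d5:-→d6:-→d7:-→d8:H0→d9:-→d10:-  best=H0
  ? 99.16.53.220  path d0:-→d1:-→d2:-→d3:-→d4:-→d5:-→d6:-→d7:-→d8:H0→d9:-→d10:-→d11:-→d12:H3  best=H3
  ? 99.16.115.251  path d0:-→d1:-→d2:-→d3:-→d4:-→d5:-→d6:-→d7:-→d8:H0→d9:-→d10:-→d11:-→d12:H3  best=H3
  - 169.0.0.0/8 clear@8
  ? 169.47.1.223  path d0:-→d1:-→d2:-→d3:-→d4:-→d5:-→d6:-→d7:-→d8:-→d9:-→d10:-→d11:-→d12:-→d13:-→d14:-→d15:-→d16:H5  best=H5
  + 169.47.185.63/32 (H0) depth=32
  - 99.0.0.0/8 clear@8
  - 99.16.0.0/12 clear@12
  ? 169.47.185.63  path d0:-→d1:-→d2:-→d3:-→d4:-→d5:-→d6:-→d7:-→d8:-→d9:-→d10:-→d11:-→d12:-→d13:-→d14:-→d15:-→d16:H5→d17:-→d18:-→d19:-→d20:-→d21:-→d22:-→d23:-→d24:-→d25:-→d26:-→d27:-→d28:-→d29:-→d30:-→d31:-→d32:H0  best=H0
  ? 169.47.9.16  path d0:-→d1:-→d2:-→d3:-→d4:-→d5:-→d6:-→d7:-→d8:-→d9:-→d10:-→d11:-→d12:-→d13:-→d14:-→d15:-→d16:H5  best=H5

== LOOKUPS ==
["H5","H1","H1","H5","H5","H5","H0","H3","H0","no-route","H0","H3","H3","H5","H0","H5"]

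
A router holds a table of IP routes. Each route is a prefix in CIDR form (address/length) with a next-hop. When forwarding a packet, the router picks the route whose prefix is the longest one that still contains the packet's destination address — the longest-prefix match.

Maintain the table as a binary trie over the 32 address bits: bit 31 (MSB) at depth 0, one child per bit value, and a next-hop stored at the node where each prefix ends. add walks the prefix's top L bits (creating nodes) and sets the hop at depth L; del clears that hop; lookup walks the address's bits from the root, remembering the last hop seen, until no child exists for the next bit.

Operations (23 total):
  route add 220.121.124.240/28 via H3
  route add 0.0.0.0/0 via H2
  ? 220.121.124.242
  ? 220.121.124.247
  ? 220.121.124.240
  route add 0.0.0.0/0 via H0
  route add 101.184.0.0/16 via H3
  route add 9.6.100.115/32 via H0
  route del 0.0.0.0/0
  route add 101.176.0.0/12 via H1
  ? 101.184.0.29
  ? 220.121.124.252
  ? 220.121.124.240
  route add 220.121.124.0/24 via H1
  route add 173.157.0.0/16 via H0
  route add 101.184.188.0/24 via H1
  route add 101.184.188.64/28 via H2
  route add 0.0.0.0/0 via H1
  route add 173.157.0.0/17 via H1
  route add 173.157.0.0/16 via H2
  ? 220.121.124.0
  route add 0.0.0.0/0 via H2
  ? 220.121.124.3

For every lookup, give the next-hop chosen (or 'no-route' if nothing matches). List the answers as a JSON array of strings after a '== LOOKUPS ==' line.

Apply in order:
  add 220.121.124.240/28 -> H3 at depth 28
  add 0.0.0.0/0 -> H2 at depth 0
  ? 220.121.124.242  path d0:H2→d1:-→d2:-→d3:-→d4:-→d5:-→d6:-→d7:-→d8:-→d9:-→d10:-→d11:-→d12:-→d13:-→d14:-→d15:-→d16:-→d17:-→d18:-→d19:-→d20:-→d21:-→d22:-→d23:-→d24:-→d25:-→d26:-→d27:-→d28:H3  best=H3
  ? 220.121.124.247  path d0:H2→d1:-→d2:-→d3:-→d4:-→d5:-→d6:-→d7:-→d8:-→d9:-→d10:-→d11:-→d12:-→d13:-→d14:-→d15:-→d16:-→d17:-→d18:-→d19:-→d20:-→d21:-→d22:-→d23:-→d24:-→d25:-→d26:-→d27:-→d28:H3  best=H3
  ? 220.121.124.240  path d0:H2→d1:-→d2:-→d3:-→d4:-→d5:-→d6:-→d7:-→d8:-→d9:-→d10:-→d11:-→d12:-→d13:-→d14:-→d15:-→d16:-→d17:-→d18:-→d19:-→d20:-→d21:-→d22:-→d23:-→d24:-→d25:-→d26:-→d27:-→d28:H3  best=H3
  add 0.0.0.0/0 -> H0 at depth 0
  add 101.184.0.0/16 -> H3 at depth 16
  add 9.6.100.115/32 -> H0 at depth 32
  del 0.0.0.0/0 (clear depth 0)
  add 101.176.0.0/12 -> H1 at depth 12
  ? 101.184.0.29  path d0:-→d1:-→d2:-→d3:-→d4:-→d5:-→d6:-→d7:-→d8:-→d9:-→d10:-→d11:-→d12:H1→d13:-→d14:-→d15:-→d16:H3  best=H3
  ? 220.121.124.252  path d0:-→d1:-→d2:-→d3:-→d4:-→d5:-→d6:-→d7:-→d8:-→d9:-→d10:-→d11:-→d12:-→d13:-→d14:-→d15:-→d16:-→d17:-→d18:-→d19:-→d20:-→d21:-→d22:-→d23:-→d24:-→d25:-→d26:-→d27:-→d28:H3  best=H3
  ? 220.121.124.240  path d0:-→d1:-→d2:-→d3:-→d4:-→d5:-→d6:-→d7:-→d8:-→d9:-→d10:-→d11:-→d12:-→d13:-→d14:-→d15:-→d16:-→d17:-→d18:-→d19:-→d20:-→d21:-→d22:-→d23:-→d24:-→d25:-→d26:-→d27:-→d28:H3  best=H3
  add 220.121.124.0/24 -> H1 at depth 24
  add 173.157.0.0/16 -> H0 at depth 16
  add 101.184.188.0/24 -> H1 at depth 24
  add 101.184.188.64/28 -> H2 at depth 28
  add 0.0.0.0/0 -> H1 at depth 0
  add 173.157.0.0/17 -> H1 at depth 17
  add 173.157.0.0/16 -> H2 at depth 16
  ? 220.121.124.0  path d0:H1→d1:-→d2:-→d3:-→d4:-→d5:-→d6:-→d7:-→d8:-→d9:-→d10:-→d11:-→d12:-→d13:-→d14:-→d15:-→d16:-→d17:-→d18:-→d19:-→d20:-→d21:-→d22:-→d23:-→d24:H1  best=H1
  add 0.0.0.0/0 -> H2 at depth 0
  ? 220.121.124.3  path d0:H2→d1:-→d2:-→d3:-→d4:-→d5:-→d6:-→d7:-→d8:-→d9:-→d10:-→d11:-→d12:-→d13:-→d14:-→d15:-→d16:-→d17:-→d18:-→d19:-→d20:-→d21:-→d22:-→d23:-→d24:H1  best=H1

== LOOKUPS ==
["H3","H3","H3","H3","H3","H3","H1","H1"]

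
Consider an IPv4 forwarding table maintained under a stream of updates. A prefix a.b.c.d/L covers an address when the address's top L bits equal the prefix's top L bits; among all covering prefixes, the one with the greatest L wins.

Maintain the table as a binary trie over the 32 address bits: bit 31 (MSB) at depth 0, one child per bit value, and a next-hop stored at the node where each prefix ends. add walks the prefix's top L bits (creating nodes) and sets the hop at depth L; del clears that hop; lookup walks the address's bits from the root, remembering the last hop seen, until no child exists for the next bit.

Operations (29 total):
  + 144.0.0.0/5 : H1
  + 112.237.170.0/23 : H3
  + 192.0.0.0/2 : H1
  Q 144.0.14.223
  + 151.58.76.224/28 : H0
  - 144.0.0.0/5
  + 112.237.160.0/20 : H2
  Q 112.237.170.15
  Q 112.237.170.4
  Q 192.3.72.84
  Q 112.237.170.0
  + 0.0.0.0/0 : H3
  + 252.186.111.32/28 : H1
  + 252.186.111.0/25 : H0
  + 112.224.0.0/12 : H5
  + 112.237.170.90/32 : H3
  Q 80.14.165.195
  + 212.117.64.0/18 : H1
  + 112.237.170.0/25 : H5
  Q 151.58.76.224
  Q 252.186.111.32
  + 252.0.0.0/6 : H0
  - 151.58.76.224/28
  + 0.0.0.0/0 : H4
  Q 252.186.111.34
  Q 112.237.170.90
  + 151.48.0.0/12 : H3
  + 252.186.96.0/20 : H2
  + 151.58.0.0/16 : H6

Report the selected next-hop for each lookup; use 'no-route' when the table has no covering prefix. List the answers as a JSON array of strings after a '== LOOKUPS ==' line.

Apply in order:
  + 144.0.0.0/5 (H1) depth=5
  + 112.237.170.0/23 (H3) depth=23
  + 192.0.0.0/2 (H1) depth=2
  ? 144.0.14.223  path d0:-→d1:-→d2:-→d3:-→d4:-→d5:H1  best=H1
  + 151.58.76.224/28 (H0) depth=28
  - 144.0.0.0/5 clear@5
  + 112.237.160.0/20 (H2) depth=20
  ? 112.237.170.15  path d0:-→d1:-→d2:-→d3:-→d4:-→d5:-→d6:-→d7:-→d8:-→d9:-→d10:-→d11:-→d12:-→d13:-→d14:-→d15:-→d16:-→d17:-→d18:-→d19:-→d20:H2→d21:-→d22:-→d23:H3  best=H3
  ? 112.237.170.4  path d0:-→d1:-→d2:-→d3:-→d4:-→d5:-→d6:-→d7:-→d8:-→d9:-→d10:-→d11:-→d12:-→d13:-→d14:-→d15:-→d16:-→d17:-→d18:-→d19:-→d20:H2→d21:-→d22:-→d23:H3  best=H3
  ? 192.3.72.84  path d0:-→d1:-→d2:H1  best=H1
  ? 112.237.170.0  path d0:-→d1:-→d2:-→d3:-→d4:-→d5:-→d6:-→d7:-→d8:-→d9:-→d10:-→d11:-→d12:-→d13:-→d14:-→d15:-→d16:-→d17:-→d18:-→d19:-→d20:H2→d21:-→d22:-→d23:H3  best=H3
  + 0.0.0.0/0 (H3) depth=0
  + 252.186.111.32/28 (H1) depth=28
  + 252.186.111.0/25 (H0) depth=25
  + 112.224.0.0/12 (H5) depth=12
  + 112.237.170.90/32 (H3) depth=32
  ? 80.14.165.195  path d0:H3→d1:-→d2:-  best=H3
  + 212.117.64.0/18 (H1) depth=18
  + 112.237.170.0/25 (H5) depth=25
  ? 151.58.76.224  path d0:H3→d1:-→d2:-→d3:-→d4:-→d5:-→d6:-→d7:-→d8:-→d9:-→d10:-→d11:-→d12:-→d13:-→d14:-→d15:-→d16:-→d17:-→d18:-→d19:-→d20:-→d21:-→d22:-→d23:-→d24:-→d25:-→d26:-→d27:-→d28:H0  best=H0
  ? 252.186.111.32  path d0:H3→d1:-→d2:H1→d3:-→d4:-→d5:-→d6:-→d7:-→d8:-→d9:-→d10:-→d11:-→d12:-→d13:-→d14:-→d15:-→d16:-→d17:-→d18:-→d19:-→d20:-→d21:-→d22:-→d23:-→d24:-→d25:H0→d26:-→d27:-→d28:H1  best=H1
  + 252.0.0.0/6 (H0) depth=6
  - 151.58.76.224/28 clear@28
  + 0.0.0.0/0 (H4) depth=0
  ? 252.186.111.34  path d0:H4→d1:-→d2:H1→d3:-→d4:-→d5:-→d6:H0→d7:-→d8:-→d9:-→d10:-→d11:-→d12:-→d13:-→d14:-→d15:-→d16:-→d17:-→d18:-→d19:-→d20:-→d21:-→d22:-→d23:-→d24:-→d25:H0→d26:-→d27:-→d28:H1  best=H1
  ? 112.237.170.90  path d0:H4→d1:-→d2:-→d3:-→d4:-→d5:-→d6:-→d7:-→d8:-→d9:-→d10:-→d11:-→d12:H5→d13:-→d14:-→d15:-→d16:-→d17:-→d18:-→d19:-→d20:H2→d21:-→d22:-→d23:H3→d24:-→d25:H5→d26:-→d27:-→d28:-→d29:-→d30:-→d31:-→d32:H3  best=H3
  + 151.48.0.0/12 (H3) depth=12
  + 252.186.96.0/20 (H2) depth=20
  + 151.58.0.0/16 (H6) depth=16

== LOOKUPS ==
["H1","H3","H3","H1","H3","H3","H0","H1","H1","H3"]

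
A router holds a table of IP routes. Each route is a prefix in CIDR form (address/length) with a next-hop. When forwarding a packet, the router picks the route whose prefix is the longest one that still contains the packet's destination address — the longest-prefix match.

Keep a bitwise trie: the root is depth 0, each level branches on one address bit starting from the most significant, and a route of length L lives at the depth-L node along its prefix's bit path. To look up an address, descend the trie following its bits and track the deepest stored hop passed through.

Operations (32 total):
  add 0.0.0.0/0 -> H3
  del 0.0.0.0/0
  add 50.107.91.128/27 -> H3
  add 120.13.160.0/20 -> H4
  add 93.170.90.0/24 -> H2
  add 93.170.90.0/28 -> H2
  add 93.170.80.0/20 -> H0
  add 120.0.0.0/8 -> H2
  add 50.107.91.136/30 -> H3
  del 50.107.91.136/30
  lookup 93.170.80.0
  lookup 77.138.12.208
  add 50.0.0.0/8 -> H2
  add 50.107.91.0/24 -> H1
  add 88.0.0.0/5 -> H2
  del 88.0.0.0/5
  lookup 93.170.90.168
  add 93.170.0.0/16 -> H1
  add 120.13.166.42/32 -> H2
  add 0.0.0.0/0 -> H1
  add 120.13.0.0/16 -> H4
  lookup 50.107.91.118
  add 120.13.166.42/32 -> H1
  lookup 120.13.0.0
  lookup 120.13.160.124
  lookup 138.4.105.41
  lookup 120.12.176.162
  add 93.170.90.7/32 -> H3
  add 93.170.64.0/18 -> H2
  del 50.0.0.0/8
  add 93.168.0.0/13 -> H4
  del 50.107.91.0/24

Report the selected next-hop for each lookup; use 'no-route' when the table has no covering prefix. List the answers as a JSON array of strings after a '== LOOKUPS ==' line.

Trace:
  add 0.0.0.0/0 -> H3 at depth 0
  - 0.0.0.0/0 clear@0
  add 50.107.91.128/27 -> H3 at depth 27
  add 120.13.160.0/20 -> H4 at depth 20
  add 93.170.90.0/24 -> H2 at depth 24
  add 93.170.90.0/28 -> H2 at depth 28
  add 93.170.80.0/20 -> H0 at depth 20
  add 120.0.0.0/8 -> H2 at depth 8
  add 50.107.91.136/30 -> H3 at depth 30
  - 50.107.91.136/30 clear@30
  ? 93.170.80.0  path d0:-→d1:-→d2:-→d3:-→d4:-→d5:-→d6:-→d7:-→d8:-→d9:-→d10:-→d11:-→d12:-→d13:-→d14:-→d15:-→d16:-→d17:-→d18:-→d19:-→d20:H0  best=H0
  ? 77.138.12.208  path d0:-→d1:-→d2:-→d3:-  best=no-route
  add 50.0.0.0/8 -> H2 at depth 8
  add 50.107.91.0/24 -> H1 at depth 24
  add 88.0.0.0/5 -> H2 at depth 5
  - 88.0.0.0/5 clear@5
  ? 93.170.90.168  path d0:-→d1:-→d2:-→d3:-→d4:-→d5:-→d6:-→d7:-→d8:-→d9:-→d10:-→d11:-→d12:-→d13:-→d14:-→d15:-→d16:-→d17:-→d18:-→d19:-→d20:H0→d21:-→d22:-→d23:-→d24:H2  best=H2
  add 93.170.0.0/16 -> H1 at depth 16
  add 120.13.166.42/32 -> H2 at depth 32
  add 0.0.0.0/0 -> H1 at depth 0
  add 120.13.0.0/16 -> H4 at depth 16
  ? 50.107.91.118  path d0:H1→d1:-→d2:-→d3:-→d4:-→d5:-→d6:-→d7:-→d8:H2→d9:-→d10:-→d11:-→d12:-→d13:-→d14:-→d15:-→d16:-→d17:-→d18:-→d19:-→d20:-→d21:-→d22:-→d23:-→d24:H1  best=H1
  add 120.13.166.42/32 -> H1 at depth 32
  ? 120.13.0.0  path d0:H1→d1:-→d2:-→d3:-→d4:-→d5:-→d6:-→d7:-→d8:H2→d9:-→d10:-→d11:-→d12:-→d13:-→d14:-→d15:-→d16:H4  best=H4
  ? 120.13.160.124  path d0:H1→d1:-→d2:-→d3:-→d4:-→d5:-→d6:-→d7:-→d8:H2→d9:-→d10:-→d11:-→d12:-→d13:-→d14:-→d15:-→d16:H4→d17:-→d18:-→d19:-→d20:H4→d21:-  best=H4
  ? 138.4.105.41  path d0:H1  best=H1
  ? 120.12.176.162  path d0:H1→d1:-→d2:-→d3:-→d4:-→d5:-→d6:-→d7:-→d8:H2→d9:-→d10:-→d11:-→d12:-→d13:-→d14:-→d15:-  best=H2
  add 93.170.90.7/32 -> H3 at depth 32
  add 93.170.64.0/18 -> H2 at depth 18
  - 50.0.0.0/8 clear@8
  add 93.168.0.0/13 -> H4 at depth 13
  - 50.107.91.0/24 clear@24

== LOOKUPS ==
["H0","no-route","H2","H1","H4","H4","H1","H2"]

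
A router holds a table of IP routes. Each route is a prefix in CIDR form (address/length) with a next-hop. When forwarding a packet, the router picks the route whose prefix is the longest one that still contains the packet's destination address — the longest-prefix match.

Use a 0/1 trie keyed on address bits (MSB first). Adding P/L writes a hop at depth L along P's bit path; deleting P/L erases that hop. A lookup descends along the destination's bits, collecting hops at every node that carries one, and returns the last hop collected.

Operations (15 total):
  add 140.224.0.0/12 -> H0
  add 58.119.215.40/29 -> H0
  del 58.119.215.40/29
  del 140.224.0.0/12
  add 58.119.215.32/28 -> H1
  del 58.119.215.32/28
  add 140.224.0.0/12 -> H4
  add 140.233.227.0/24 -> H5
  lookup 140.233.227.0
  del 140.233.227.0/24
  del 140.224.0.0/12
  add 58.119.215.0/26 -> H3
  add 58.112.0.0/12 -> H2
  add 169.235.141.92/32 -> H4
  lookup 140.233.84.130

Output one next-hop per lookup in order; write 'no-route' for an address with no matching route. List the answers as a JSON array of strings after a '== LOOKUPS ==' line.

Trace:
  + 140.224.0.0/12 (H0) depth=12
  + 58.119.215.40/29 (H0) depth=29
  del 58.119.215.40/29 (clear depth 29)
  del 140.224.0.0/12 (clear depth 12)
  + 58.119.215.32/28 (H1) depth=28
  del 58.119.215.32/28 (clear depth 28)
  + 140.224.0.0/12 (H4) depth=12
  + 140.233.227.0/24 (H5) depth=24
  Q 140.233.227.0: descend 100011001110100111100011 ; hops seen [H4,H5] ; pick H5
  del 140.233.227.0/24 (clear depth 24)
  del 140.224.0.0/12 (clear depth 12)
  + 58.119.215.0/26 (H3) depth=26
  + 58.112.0.0/12 (H2) depth=12
  + 169.235.141.92/32 (H4) depth=32
  Q 140.233.84.130: descend 1000110011101001 ; hops seen [∅] ; pick no-route

== LOOKUPS ==
["H5","no-route"]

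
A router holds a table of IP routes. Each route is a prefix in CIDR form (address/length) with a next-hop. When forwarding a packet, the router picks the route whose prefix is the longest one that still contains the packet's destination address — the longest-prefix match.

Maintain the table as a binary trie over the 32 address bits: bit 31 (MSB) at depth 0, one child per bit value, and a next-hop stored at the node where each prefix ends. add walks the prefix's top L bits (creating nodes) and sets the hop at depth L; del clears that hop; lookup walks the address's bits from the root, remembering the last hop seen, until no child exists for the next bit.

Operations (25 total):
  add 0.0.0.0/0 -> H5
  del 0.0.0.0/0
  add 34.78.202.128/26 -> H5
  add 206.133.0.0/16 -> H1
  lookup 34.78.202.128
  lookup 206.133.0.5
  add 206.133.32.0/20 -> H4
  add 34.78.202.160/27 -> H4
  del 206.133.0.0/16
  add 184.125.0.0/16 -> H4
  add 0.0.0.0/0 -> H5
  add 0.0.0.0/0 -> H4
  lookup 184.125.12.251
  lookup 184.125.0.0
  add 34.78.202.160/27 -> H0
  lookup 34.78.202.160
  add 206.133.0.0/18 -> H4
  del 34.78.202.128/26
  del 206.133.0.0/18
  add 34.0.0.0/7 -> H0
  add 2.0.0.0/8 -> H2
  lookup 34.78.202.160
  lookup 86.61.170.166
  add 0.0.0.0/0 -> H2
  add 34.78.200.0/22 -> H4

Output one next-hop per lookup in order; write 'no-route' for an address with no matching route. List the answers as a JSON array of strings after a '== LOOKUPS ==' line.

Process each operation:
  add 0.0.0.0/0 -> H5 at depth 0
  del 0.0.0.0/0 (clear depth 0)
  add 34.78.202.128/26 -> H5 at depth 26
  add 206.133.0.0/16 -> H1 at depth 16
  lookup 34.78.202.128: bits 00100010010011101100101010 walk d0:-→d1:-→d2:-→d3:-→d4:-→d5:-→d6:-→d7:-→d8:-→d9:-→d10:-→d11:-→d12:-→d13:-→d14:-→d15:-→d16:-→d17:-→d18:-→d19:-→d20:-→d21:-→d22:-→d23:-→d24:-→d25:-→d26:H5 -> H5
  lookup 206.133.0.5: bits 1100111010000101 walk d0:-→d1:-→d2:-→d3:-→d4:-→d5:-→d6:-→d7:-→d8:-→d9:-→d10:-→d11:-→d12:-→d13:-→d14:-→d15:-→d16:H1 -> H1
  add 206.133.32.0/20 -> H4 at depth 20
  add 34.78.202.160/27 -> H4 at depth 27
  del 206.133.0.0/16 (clear depth 16)
  add 184.125.0.0/16 -> H4 at depth 16
  add 0.0.0.0/0 -> H5 at depth 0
  add 0.0.0.0/0 -> H4 at depth 0
  lookup 184.125.12.251: bits 1011100001111101 walk d0:H4→d1:-→d2:-→d3:-→d4:-→d5:-→d6:-→d7:-→d8:-→d9:-→d10:-→d11:-→d12:-→d13:-→d14:-→d15:-→d16:H4 -> H4
  lookup 184.125.0.0: bits 1011100001111101 walk d0:H4→d1:-→d2:-→d3:-→d4:-→d5:-→d6:-→d7:-→d8:-→d9:-→d10:-→d11:-→d12:-→d13:-→d14:-→d15:-→d16:H4 -> H4
  add 34.78.202.160/27 -> H0 at depth 27
  lookup 34.78.202.160: bits 001000100100111011001010101 walk d0:H4→d1:-→d2:-→d3:-→d4:-→d5:-→d6:-→d7:-→d8:-→d9:-→d10:-→d11:-→d12:-→d13:-→d14:-→d15:-→d16:-→d17:-→d18:-→d19:-→d20:-→d21:-→d22:-→d23:-→d24:-→d25:-→d26:H5→d27:H0 -> H0
  add 206.133.0.0/18 -> H4 at depth 18
  del 34.78.202.128/26 (clear depth 26)
  del 206.133.0.0/18 (clear depth 18)
  add 34.0.0.0/7 -> H0 at depth 7
  add 2.0.0.0/8 -> H2 at depth 8
  lookup 34.78.202.160: bits 001000100100111011001010101 walk d0:H4→d1:-→d2:-→d3:-→d4:-→d5:-→d6:-→d7:H0→d8:-→d9:-→d10:-→d11:-→d12:-→d13:-→d14:-→d15:-→d16:-→d17:-→d18:-→d19:-→d20:-→d21:-→d22:-→d23:-→d24:-→d25:-→d26:-→d27:H0 -> H0
  lookup 86.61.170.166: bits 0 walk d0:H4→d1:- -> H4
  add 0.0.0.0/0 -> H2 at depth 0
  add 34.78.200.0/22 -> H4 at depth 22

== LOOKUPS ==
["H5","H1","H4","H4","H0","H0","H4"]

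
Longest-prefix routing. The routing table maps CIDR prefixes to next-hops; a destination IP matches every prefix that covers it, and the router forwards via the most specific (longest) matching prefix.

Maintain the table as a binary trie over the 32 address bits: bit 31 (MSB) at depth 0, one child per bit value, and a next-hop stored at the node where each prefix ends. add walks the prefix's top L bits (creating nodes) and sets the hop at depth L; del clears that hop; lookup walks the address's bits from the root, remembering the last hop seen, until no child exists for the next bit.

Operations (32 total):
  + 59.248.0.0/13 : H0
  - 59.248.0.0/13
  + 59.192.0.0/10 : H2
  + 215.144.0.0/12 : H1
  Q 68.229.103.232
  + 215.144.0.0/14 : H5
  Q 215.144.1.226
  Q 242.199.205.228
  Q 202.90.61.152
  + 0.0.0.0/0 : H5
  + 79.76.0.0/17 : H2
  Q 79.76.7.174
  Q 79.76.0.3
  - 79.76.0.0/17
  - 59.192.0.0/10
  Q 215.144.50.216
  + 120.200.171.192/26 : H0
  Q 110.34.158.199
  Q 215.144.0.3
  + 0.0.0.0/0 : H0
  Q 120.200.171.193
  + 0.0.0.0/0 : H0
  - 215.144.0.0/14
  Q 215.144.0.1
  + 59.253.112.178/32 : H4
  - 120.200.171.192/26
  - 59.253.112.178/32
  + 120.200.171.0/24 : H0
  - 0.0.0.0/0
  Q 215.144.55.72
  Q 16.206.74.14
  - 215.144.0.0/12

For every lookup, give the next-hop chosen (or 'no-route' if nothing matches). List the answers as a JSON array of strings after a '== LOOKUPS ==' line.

Process each operation:
  add 59.248.0.0/13 -> H0 at depth 13
  del 59.248.0.0/13 (clear depth 13)
  add 59.192.0.0/10 -> H2 at depth 10
  add 215.144.0.0/12 -> H1 at depth 12
  Q 68.229.103.232: descend 0 ; hops seen [∅] ; pick no-route
  add 215.144.0.0/14 -> H5 at depth 14
  Q 215.144.1.226: descend 11010111100100 ; hops seen [H1,H5] ; pick H5
  Q 242.199.205.228: descend 11 ; hops seen [∅] ; pick no-route
  Q 202.90.61.152: descend 110 ; hops seen [∅] ; pick no-route
  add 0.0.0.0/0 -> H5 at depth 0
  add 79.76.0.0/17 -> H2 at depth 17
  Q 79.76.7.174: descend 01001111010011000 ; hops seen [H5,H2] ; pick H2
  Q 79.76.0.3: descend 01001111010011000 ; hops seen [H5,H2] ; pick H2
  del 79.76.0.0/17 (clear depth 17)
  del 59.192.0.0/10 (clear depth 10)
  Q 215.144.50.216: descend 11010111100100 ; hops seen [H5,H1,H5] ; pick H5
  add 120.200.171.192/26 -> H0 at depth 26
  Q 110.34.158.199: descend 011 ; hops seen [H5] ; pick H5
  Q 215.144.0.3: descend 11010111100100 ; hops seen [H5,H1,H5] ; pick H5
  add 0.0.0.0/0 -> H0 at depth 0
  Q 120.200.171.193: descend 01111000110010001010101111 ; hops seen [H0,H0] ; pick H0
  add 0.0.0.0/0 -> H0 at depth 0
  del 215.144.0.0/14 (clear depth 14)
  Q 215.144.0.1: descend 11010111100100 ; hops seen [H0,H1] ; pick H1
  add 59.253.112.178/32 -> H4 at depth 32
  del 120.200.171.192/26 (clear depth 26)
  del 59.253.112.178/32 (clear depth 32)
  add 120.200.171.0/24 -> H0 at depth 24
  del 0.0.0.0/0 (clear depth 0)
  Q 215.144.55.72: descend 11010111100100 ; hops seen [H1] ; pick H1
  Q 16.206.74.14: descend 00 ; hops seen [∅] ; pick no-route
  del 215.144.0.0/12 (clear depth 12)

== LOOKUPS ==
["no-route","H5","no-route","no-route","H2","H2","H5","H5","H5","H0","H1","H1","no-route"]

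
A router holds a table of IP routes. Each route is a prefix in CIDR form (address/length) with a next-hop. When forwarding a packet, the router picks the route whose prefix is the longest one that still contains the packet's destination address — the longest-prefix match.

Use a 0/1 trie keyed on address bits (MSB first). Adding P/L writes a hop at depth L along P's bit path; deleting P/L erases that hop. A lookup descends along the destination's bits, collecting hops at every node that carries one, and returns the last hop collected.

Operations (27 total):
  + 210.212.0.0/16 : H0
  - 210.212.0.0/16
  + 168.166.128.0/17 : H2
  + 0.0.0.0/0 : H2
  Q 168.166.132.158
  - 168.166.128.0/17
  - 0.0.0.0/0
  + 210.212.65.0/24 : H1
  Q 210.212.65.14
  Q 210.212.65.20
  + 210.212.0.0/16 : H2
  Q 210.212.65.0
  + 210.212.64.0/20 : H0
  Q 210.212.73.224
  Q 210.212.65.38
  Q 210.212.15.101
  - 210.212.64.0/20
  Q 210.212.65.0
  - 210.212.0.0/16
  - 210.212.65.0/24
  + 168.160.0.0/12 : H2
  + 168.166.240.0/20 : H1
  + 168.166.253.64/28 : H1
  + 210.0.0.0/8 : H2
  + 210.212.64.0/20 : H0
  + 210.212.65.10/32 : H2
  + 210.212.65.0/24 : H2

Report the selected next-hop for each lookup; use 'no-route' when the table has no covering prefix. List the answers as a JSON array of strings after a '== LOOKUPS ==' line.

Trace:
  + 210.212.0.0/16 (H0) depth=16
  - 210.212.0.0/16 clear@16
  + 168.166.128.0/17 (H2) depth=17
  + 0.0.0.0/0 (H2) depth=0
  ? 168.166.132.158  path d0:H2→d1:-→d2:-→d3:-→d4:-→d5:-→d6:-→d7:-→d8:-→d9:-→d10:-→d11:-→d12:-→d13:-→d14:-→d15:-→d16:-→d17:H2  best=H2
  - 168.166.128.0/17 clear@17
  - 0.0.0.0/0 clear@0
  + 210.212.65.0/24 (H1) depth=24
  ? 210.212.65.14  path d0:-→d1:-→d2:-→d3:-→d4:-→d5:-→d6:-→d7:-→d8:-→d9:-→d10:-→d11:-→d12:-→d13:-→d14:-→d15:-→d16:-→d17:-→d18:-→d19:-→d20:-→d21:-→d22:-→d23:-→d24:H1  best=H1
  ? 210.212.65.20  path d0:-→d1:-→d2:-→d3:-→d4:-→d5:-→d6:-→d7:-→d8:-→d9:-→d10:-→d11:-→d12:-→d13:-→d14:-→d15:-→d16:-→d17:-→d18:-→d19:-→d20:-→d21:-→d22:-→d23:-→d24:H1  best=H1
  + 210.212.0.0/16 (H2) depth=16
  ? 210.212.65.0  path d0:-→d1:-→d2:-→d3:-→d4:-→d5:-→d6:-→d7:-→d8:-→d9:-→d10:-→d11:-→d12:-→d13:-→d14:-→d15:-→d16:H2→d17:-→d18:-→d19:-→d20:-→d21:-→d22:-→d23:-→d24:H1  best=H1
  + 210.212.64.0/20 (H0) depth=20
  ? 210.212.73.224  path d0:-→d1:-→d2:-→d3:-→d4:-→d5:-→d6:-→d7:-→d8:-→d9:-→d10:-→d11:-→d12:-→d13:-→d14:-→d15:-→d16:H2→d17:-→d18:-→d19:-→d20:H0  best=H0
  ? 210.212.65.38  path d0:-→d1:-→d2:-→d3:-→d4:-→d5:-→d6:-→d7:-→d8:-→d9:-→d10:-→d11:-→d12:-→d13:-→d14:-→d15:-→d16:H2→d17:-→d18:-→d19:-→d20:H0→d21:-→d22:-→d23:-→d24:H1  best=H1
  ? 210.212.15.101  path d0:-→d1:-→d2:-→d3:-→d4:-→d5:-→d6:-→d7:-→d8:-→d9:-→d10:-→d11:-→d12:-→d13:-→d14:-→d15:-→d16:H2→d17:-  best=H2
  - 210.212.64.0/20 clear@20
  ? 210.212.65.0  path d0:-→d1:-→d2:-→d3:-→d4:-→d5:-→d6:-→d7:-→d8:-→d9:-→d10:-→d11:-→d12:-→d13:-→d14:-→d15:-→d16:H2→d17:-→d18:-→d19:-→d20:-→d21:-→d22:-→d23:-→d24:H1  best=H1
  - 210.212.0.0/16 clear@16
  - 210.212.65.0/24 clear@24
  + 168.160.0.0/12 (H2) depth=12
  + 168.166.240.0/20 (H1) depth=20
  + 168.166.253.64/28 (H1) depth=28
  + 210.0.0.0/8 (H2) depth=8
  + 210.212.64.0/20 (H0) depth=20
  + 210.212.65.10/32 (H2) depth=32
  + 210.212.65.0/24 (H2) depth=24

== LOOKUPS ==
["H2","H1","H1","H1","H0","H1","H2","H1"]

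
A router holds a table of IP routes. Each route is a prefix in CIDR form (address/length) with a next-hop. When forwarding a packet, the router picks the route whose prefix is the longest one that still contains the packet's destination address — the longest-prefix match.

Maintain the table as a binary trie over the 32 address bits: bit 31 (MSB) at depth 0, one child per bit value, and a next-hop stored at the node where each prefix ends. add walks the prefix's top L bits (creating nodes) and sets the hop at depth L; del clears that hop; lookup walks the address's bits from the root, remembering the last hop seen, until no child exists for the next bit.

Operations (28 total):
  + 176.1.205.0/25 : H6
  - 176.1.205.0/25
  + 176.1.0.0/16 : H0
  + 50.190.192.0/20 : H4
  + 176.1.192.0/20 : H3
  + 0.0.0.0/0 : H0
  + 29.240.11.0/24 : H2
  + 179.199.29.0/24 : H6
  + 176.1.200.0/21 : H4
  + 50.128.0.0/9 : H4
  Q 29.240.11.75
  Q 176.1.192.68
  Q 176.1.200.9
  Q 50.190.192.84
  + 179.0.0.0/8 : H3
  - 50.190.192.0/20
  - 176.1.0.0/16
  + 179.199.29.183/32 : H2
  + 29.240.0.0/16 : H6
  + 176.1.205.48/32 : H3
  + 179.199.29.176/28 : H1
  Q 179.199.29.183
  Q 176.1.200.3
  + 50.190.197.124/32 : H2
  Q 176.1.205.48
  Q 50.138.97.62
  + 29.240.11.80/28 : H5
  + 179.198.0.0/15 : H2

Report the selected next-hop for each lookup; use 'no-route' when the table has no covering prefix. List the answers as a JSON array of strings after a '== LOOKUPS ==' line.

Process each operation:
  add 176.1.205.0/25 -> H6 at depth 25
  - 176.1.205.0/25 clear@25
  add 176.1.0.0/16 -> H0 at depth 16
  add 50.190.192.0/20 -> H4 at depth 20
  add 176.1.192.0/20 -> H3 at depth 20
  add 0.0.0.0/0 -> H0 at depth 0
  add 29.240.11.0/24 -> H2 at depth 24
  add 179.199.29.0/24 -> H6 at depth 24
  add 176.1.200.0/21 -> H4 at depth 21
  add 50.128.0.0/9 -> H4 at depth 9
  ? 29.240.11.75  path d0:H0→d1:-→d2:-→d3:-→d4:-→d5:-→d6:-→d7:-→d8:-→d9:-→d10:-→d11:-→d12:-→d13:-→d14:-→d15:-→d16:-→d17:-→d18:-→d19:-→d20:-→d21:-→d22:-→d23:-→d24:H2  best=H2
  ? 176.1.192.68  path d0:H0→d1:-→d2:-→d3:-→d4:-→d5:-→d6:-→d7:-→d8:-→d9:-→d10:-→d11:-→d12:-→d13:-→d14:-→d15:-→d16:H0→d17:-→d18:-→d19:-→d20:H3  best=H3
  ? 176.1.200.9  path d0:H0→d1:-→d2:-→d3:-→d4:-→d5:-→d6:-→d7:-→d8:-→d9:-→d10:-→d11:-→d12:-→d13:-→d14:-→d15:-→d16:H0→d17:-→d18:-→d19:-→d20:H3→d21:H4  best=H4
  ? 50.190.192.84  path d0:H0→d1:-→d2:-→d3:-→d4:-→d5:-→d6:-→d7:-→d8:-→d9:H4→d10:-→d11:-→d12:-→d13:-→d14:-→d15:-→d16:-→d17:-→d18:-→d19:-→d20:H4  best=H4
  add 179.0.0.0/8 -> H3 at depth 8
  - 50.190.192.0/20 clear@20
  - 176.1.0.0/16 clear@16
  add 179.199.29.183/32 -> H2 at depth 32
  add 29.240.0.0/16 -> H6 at depth 16
  add 176.1.205.48/32 -> H3 at depth 32
  add 179.199.29.176/28 -> H1 at depth 28
  ? 179.199.29.183  path d0:H0→d1:-→d2:-→d3:-→d4:-→d5:-→d6:-→d7:-→d8:H3→d9:-→d10:-→d11:-→d12:-→d13:-→d14:-→d15:-→d16:-→d17:-→d18:-→d19:-→d20:-→d21:-→d22:-→d23:-→d24:H6→d25:-→d26:-→d27:-→d28:H1→d29:-→d30:-→d31:-→d32:H2  best=H2
  ? 176.1.200.3  path d0:H0→d1:-→d2:-→d3:-→d4:-→d5:-→d6:-→d7:-→d8:-→d9:-→d10:-→d11:-→d12:-→d13:-→d14:-→d15:-→d16:-→d17:-→d18:-→d19:-→d20:H3→d21:H4  best=H4
  add 50.190.197.124/32 -> H2 at depth 32
  ? 176.1.205.48  path d0:H0→d1:-→d2:-→d3:-→d4:-→d5:-→d6:-→d7:-→d8:-→d9:-→d10:-→d11:-→d12:-→d13:-→d14:-→d15:-→d16:-→d17:-→d18:-→d19:-→d20:H3→d21:H4→d22:-→d23:-→d24:-→d25:-→d26:-→d27:-→d28:-→d29:-→d30:-→d31:-→d32:H3  best=H3
  ? 50.138.97.62  path d0:H0→d1:-→d2:-→d3:-→d4:-→d5:-→d6:-→d7:-→d8:-→d9:H4→d10:-  best=H4
  add 29.240.11.80/28 -> H5 at depth 28
  add 179.198.0.0/15 -> H2 at depth 15

== LOOKUPS ==
["H2","H3","H4","H4","H2","H4","H3","H4"]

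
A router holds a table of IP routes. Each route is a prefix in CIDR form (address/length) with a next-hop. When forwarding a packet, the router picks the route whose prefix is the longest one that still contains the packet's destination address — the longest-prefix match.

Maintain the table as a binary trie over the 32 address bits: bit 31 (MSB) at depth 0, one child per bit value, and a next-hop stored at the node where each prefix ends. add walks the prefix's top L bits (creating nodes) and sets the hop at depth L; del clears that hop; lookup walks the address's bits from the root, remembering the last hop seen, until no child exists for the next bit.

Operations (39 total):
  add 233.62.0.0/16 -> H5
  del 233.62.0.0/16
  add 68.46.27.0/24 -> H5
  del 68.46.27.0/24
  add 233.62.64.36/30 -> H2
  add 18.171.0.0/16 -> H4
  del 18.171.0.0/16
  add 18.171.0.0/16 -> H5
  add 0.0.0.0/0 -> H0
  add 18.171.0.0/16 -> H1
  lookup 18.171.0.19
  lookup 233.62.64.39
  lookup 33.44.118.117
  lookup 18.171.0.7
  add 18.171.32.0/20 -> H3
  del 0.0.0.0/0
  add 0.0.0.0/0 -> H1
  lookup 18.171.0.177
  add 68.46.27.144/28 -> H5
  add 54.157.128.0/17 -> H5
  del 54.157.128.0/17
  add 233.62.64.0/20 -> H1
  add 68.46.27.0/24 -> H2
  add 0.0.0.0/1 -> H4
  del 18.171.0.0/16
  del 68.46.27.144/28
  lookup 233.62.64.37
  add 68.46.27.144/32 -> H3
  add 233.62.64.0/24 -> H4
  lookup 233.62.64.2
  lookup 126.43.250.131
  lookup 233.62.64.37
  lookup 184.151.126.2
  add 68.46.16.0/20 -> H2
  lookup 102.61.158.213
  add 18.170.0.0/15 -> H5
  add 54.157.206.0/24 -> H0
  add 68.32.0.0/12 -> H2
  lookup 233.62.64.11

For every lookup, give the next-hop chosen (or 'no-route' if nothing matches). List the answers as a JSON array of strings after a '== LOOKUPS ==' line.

Process each operation:
  + 233.62.0.0/16 (H5) depth=16
  del 233.62.0.0/16 (clear depth 16)
  + 68.46.27.0/24 (H5) depth=24
  del 68.46.27.0/24 (clear depth 24)
  + 233.62.64.36/30 (H2) depth=30
  + 18.171.0.0/16 (H4) depth=16
  del 18.171.0.0/16 (clear depth 16)
  + 18.171.0.0/16 (H5) depth=16
  + 0.0.0.0/0 (H0) depth=0
  + 18.171.0.0/16 (H1) depth=16
  ? 18.171.0.19  path d0:H0→d1:-→d2:-→d3:-→d4:-→d5:-→d6:-→d7:-→d8:-→d9:-→d10:-→d11:-→d12:-→d13:-→d14:-→d15:-→d16:H1  best=H1
  ? 233.62.64.39  path d0:H0→d1:-→d2:-→d3:-→d4:-→d5:-→d6:-→d7:-→d8:-→d9:-→d10:-→d11:-→d12:-→d13:-→d14:-→d15:-→d16:-→d17:-→d18:-→d19:-→d20:-→d21:-→d22:-→d23:-→d24:-→d25:-→d26:-→d27:-→d28:-→d29:-→d30:H2  best=H2
  ? 33.44.118.117  path d0:H0→d1:-→d2:-  best=H0
  ? 18.171.0.7  path d0:H0→d1:-→d2:-→d3:-→d4:-→d5:-→d6:-→d7:-→d8:-→d9:-→d10:-→d11:-→d12:-→d13:-→d14:-→d15:-→d16:H1  best=H1
  + 18.171.32.0/20 (H3) depth=20
  del 0.0.0.0/0 (clear depth 0)
  + 0.0.0.0/0 (H1) depth=0
  ? 18.171.0.177  path d0:H1→d1:-→d2:-→d3:-→d4:-→d5:-→d6:-→d7:-→d8:-→d9:-→d10:-→d11:-→d12:-→d13:-→d14:-→d15:-→d16:H1→d17:-→d18:-  best=H1
  + 68.46.27.144/28 (H5) depth=28
  + 54.157.128.0/17 (H5) depth=17
  del 54.157.128.0/17 (clear depth 17)
  + 233.62.64.0/20 (H1) depth=20
  + 68.46.27.0/24 (H2) depth=24
  + 0.0.0.0/1 (H4) depth=1
  del 18.171.0.0/16 (clear depth 16)
  del 68.46.27.144/28 (clear depth 28)
  ? 233.62.64.37  path d0:H1→d1:-→d2:-→d3:-→d4:-→d5:-→d6:-→d7:-→d8:-→d9:-→d10:-→d11:-→d12:-→d13:-→d14:-→d15:-→d16:-→d17:-→d18:-→d19:-→d20:H1→d21:-→d22:-→d23:-→d24:-→d25:-→d26:-→d27:-→d28:-→d29:-→d30:H2  best=H2
  + 68.46.27.144/32 (H3) depth=32
  + 233.62.64.0/24 (H4) depth=24
  ? 233.62.64.2  path d0:H1→d1:-→d2:-→d3:-→d4:-→d5:-→d6:-→d7:-→d8:-→d9:-→d10:-→d11:-→d12:-→d13:-→d14:-→d15:-→d16:-→d17:-→d18:-→d19:-→d20:H1→d21:-→d22:-→d23:-→d24:H4→d25:-→d26:-  best=H4
  ? 126.43.250.131  path d0:H1→d1:H4→d2:-  best=H4
  ? 233.62.64.37  path d0:H1→d1:-→d2:-→d3:-→d4:-→d5:-→d6:-→d7:-→d8:-→d9:-→d10:-→d11:-→d12:-→d13:-→d14:-→d15:-→d16:-→d17:-→d18:-→d19:-→d20:H1→d21:-→d22:-→d23:-→d24:H4→d25:-→d26:-→d27:-→d28:-→d29:-→d30:H2  best=H2
  ? 184.151.126.2  path d0:H1→d1:-  best=H1
  + 68.46.16.0/20 (H2) depth=20
  ? 102.61.158.213  path d0:H1→d1:H4→d2:-  best=H4
  + 18.170.0.0/15 (H5) depth=15
  + 54.157.206.0/24 (H0) depth=24
  + 68.32.0.0/12 (H2) depth=12
  ? 233.62.64.11  path d0:H1→d1:-→d2:-→d3:-→d4:-→d5:-→d6:-→d7:-→d8:-→d9:-→d10:-→d11:-→d12:-→d13:-→d14:-→d15:-→d16:-→d17:-→d18:-→d19:-→d20:H1→d21:-→d22:-→d23:-→d24:H4→d25:-→d26:-  best=H4

== LOOKUPS ==
["H1","H2","H0","H1","H1","H2","H4","H4","H2","H1","H4","H4"]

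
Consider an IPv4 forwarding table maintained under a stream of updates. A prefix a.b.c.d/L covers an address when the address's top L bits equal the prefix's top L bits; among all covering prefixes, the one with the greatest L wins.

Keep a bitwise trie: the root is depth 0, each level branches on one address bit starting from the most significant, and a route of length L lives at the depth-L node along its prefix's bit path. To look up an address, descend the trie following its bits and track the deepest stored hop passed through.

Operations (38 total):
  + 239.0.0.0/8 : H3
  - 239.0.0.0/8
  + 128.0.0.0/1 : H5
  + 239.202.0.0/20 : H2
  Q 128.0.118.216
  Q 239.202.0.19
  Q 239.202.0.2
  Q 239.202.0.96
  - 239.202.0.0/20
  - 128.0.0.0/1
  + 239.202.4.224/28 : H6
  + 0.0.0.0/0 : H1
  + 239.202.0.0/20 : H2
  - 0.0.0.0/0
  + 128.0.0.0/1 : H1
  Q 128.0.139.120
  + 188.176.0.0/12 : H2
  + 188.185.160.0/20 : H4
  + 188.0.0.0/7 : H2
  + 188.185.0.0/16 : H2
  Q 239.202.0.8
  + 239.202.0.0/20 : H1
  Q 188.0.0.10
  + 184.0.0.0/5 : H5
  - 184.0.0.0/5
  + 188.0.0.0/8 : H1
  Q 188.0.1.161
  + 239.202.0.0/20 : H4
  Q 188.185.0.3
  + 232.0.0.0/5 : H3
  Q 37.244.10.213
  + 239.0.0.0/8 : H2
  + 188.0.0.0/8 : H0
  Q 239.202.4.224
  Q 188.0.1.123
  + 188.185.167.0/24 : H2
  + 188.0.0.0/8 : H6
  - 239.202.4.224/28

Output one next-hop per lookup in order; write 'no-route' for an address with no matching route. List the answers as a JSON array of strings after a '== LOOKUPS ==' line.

Apply in order:
  + 239.0.0.0/8 (H3) depth=8
  - 239.0.0.0/8 clear@8
  + 128.0.0.0/1 (H5) depth=1
  + 239.202.0.0/20 (H2) depth=20
  Q 128.0.118.216: descend 1 ; hops seen [H5] ; pick H5
  Q 239.202.0.19: descend 11101111110010100000 ; hops seen [H5,H2] ; pick H2
  Q 239.202.0.2: descend 11101111110010100000 ; hops seen [H5,H2] ; pick H2
  Q 239.202.0.96: descend 11101111110010100000 ; hops seen [H5,H2] ; pick H2
  - 239.202.0.0/20 clear@20
  - 128.0.0.0/1 clear@1
  + 239.202.4.224/28 (H6) depth=28
  + 0.0.0.0/0 (H1) depth=0
  + 239.202.0.0/20 (H2) depth=20
  - 0.0.0.0/0 clear@0
  + 128.0.0.0/1 (H1) depth=1
  Q 128.0.139.120: descend 1 ; hops seen [H1] ; pick H1
  + 188.176.0.0/12 (H2) depth=12
  + 188.185.160.0/20 (H4) depth=20
  + 188.0.0.0/7 (H2) depth=7
  + 188.185.0.0/16 (H2) depth=16
  Q 239.202.0.8: descend 111011111100101000000 ; hops seen [H1,H2] ; pick H2
  + 239.202.0.0/20 (H1) depth=20
  Q 188.0.0.10: descend 10111100 ; hops seen [H1,H2] ; pick H2
  + 184.0.0.0/5 (H5) depth=5
  - 184.0.0.0/5 clear@5
  + 188.0.0.0/8 (H1) depth=8
  Q 188.0.1.161: descend 10111100 ; hops seen [H1,H2,H1] ; pick H1
  + 239.202.0.0/20 (H4) depth=20
  Q 188.185.0.3: descend 1011110010111001 ; hops seen [H1,H2,H1,H2,H2] ; pick H2
  + 232.0.0.0/5 (H3) depth=5
  Q 37.244.10.213: descend ε ; hops seen [∅] ; pick no-route
  + 239.0.0.0/8 (H2) depth=8
  + 188.0.0.0/8 (H0) depth=8
  Q 239.202.4.224: descend 1110111111001010000001001110 ; hops seen [H1,H3,H2,H4,H6] ; pick H6
  Q 188.0.1.123: descend 10111100 ; hops seen [H1,H2,H0] ; pick H0
  + 188.185.167.0/24 (H2) depth=24
  + 188.0.0.0/8 (H6) depth=8
  - 239.202.4.224/28 clear@28

== LOOKUPS ==
["H5","H2","H2","H2","H1","H2","H2","H1","H2","no-route","H6","H0"]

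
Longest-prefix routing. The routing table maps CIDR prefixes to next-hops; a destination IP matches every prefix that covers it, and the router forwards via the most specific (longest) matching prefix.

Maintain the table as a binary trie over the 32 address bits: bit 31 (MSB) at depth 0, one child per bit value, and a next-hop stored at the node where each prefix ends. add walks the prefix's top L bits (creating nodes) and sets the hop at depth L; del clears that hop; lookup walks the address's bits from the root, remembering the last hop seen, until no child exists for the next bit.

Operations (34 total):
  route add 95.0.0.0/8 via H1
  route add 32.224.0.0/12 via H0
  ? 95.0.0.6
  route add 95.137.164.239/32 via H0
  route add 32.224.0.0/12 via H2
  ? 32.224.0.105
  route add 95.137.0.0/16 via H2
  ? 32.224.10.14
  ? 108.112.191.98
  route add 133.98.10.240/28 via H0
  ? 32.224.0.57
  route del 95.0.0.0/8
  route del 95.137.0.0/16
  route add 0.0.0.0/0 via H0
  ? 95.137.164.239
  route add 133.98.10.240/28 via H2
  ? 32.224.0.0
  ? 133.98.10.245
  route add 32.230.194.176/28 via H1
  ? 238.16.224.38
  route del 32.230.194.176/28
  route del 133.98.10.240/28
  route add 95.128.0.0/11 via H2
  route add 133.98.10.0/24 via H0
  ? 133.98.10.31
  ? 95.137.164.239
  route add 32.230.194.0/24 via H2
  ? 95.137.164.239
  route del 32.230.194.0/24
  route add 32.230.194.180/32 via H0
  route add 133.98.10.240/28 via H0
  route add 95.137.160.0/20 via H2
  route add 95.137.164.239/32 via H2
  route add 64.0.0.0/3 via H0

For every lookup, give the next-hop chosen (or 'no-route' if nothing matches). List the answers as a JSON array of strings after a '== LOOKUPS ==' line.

Process each operation:
  add 95.0.0.0/8 -> H1 at depth 8
  add 32.224.0.0/12 -> H0 at depth 12
  Q 95.0.0.6: descend 01011111 ; hops seen [H1] ; pick H1
  add 95.137.164.239/32 -> H0 at depth 32
  add 32.224.0.0/12 -> H2 at depth 12
  Q 32.224.0.105: descend 001000001110 ; hops seen [H2] ; pick H2
  add 95.137.0.0/16 -> H2 at depth 16
  Q 32.224.10.14: descend 001000001110 ; hops seen [H2] ; pick H2
  Q 108.112.191.98: descend 01 ; hops seen [∅] ; pick no-route
  add 133.98.10.240/28 -> H0 at depth 28
  Q 32.224.0.57: descend 001000001110 ; hops seen [H2] ; pick H2
  del 95.0.0.0/8 (clear depth 8)
  del 95.137.0.0/16 (clear depth 16)
  add 0.0.0.0/0 -> H0 at depth 0
  Q 95.137.164.239: descend 01011111100010011010010011101111 ; hops seen [H0,H0] ; pick H0
  add 133.98.10.240/28 -> H2 at depth 28
  Q 32.224.0.0: descend 001000001110 ; hops seen [H0,H2] ; pick H2
  Q 133.98.10.245: descend 1000010101100010000010101111 ; hops seen [H0,H2] ; pick H2
  add 32.230.194.176/28 -> H1 at depth 28
  Q 238.16.224.38: descend 1 ; hops seen [H0] ; pick H0
  del 32.230.194.176/28 (clear depth 28)
  del 133.98.10.240/28 (clear depth 28)
  add 95.128.0.0/11 -> H2 at depth 11
  add 133.98.10.0/24 -> H0 at depth 24
  Q 133.98.10.31: descend 100001010110001000001010 ; hops seen [H0,H0] ; pick H0
  Q 95.137.164.239: descend 01011111100010011010010011101111 ; hops seen [H0,H2,H0] ; pick H0
  add 32.230.194.0/24 -> H2 at depth 24
  Q 95.137.164.239: descend 01011111100010011010010011101111 ; hops seen [H0,H2,H0] ; pick H0
  del 32.230.194.0/24 (clear depth 24)
  add 32.230.194.180/32 -> H0 at depth 32
  add 133.98.10.240/28 -> H0 at depth 28
  add 95.137.160.0/20 -> H2 at depth 20
  add 95.137.164.239/32 -> H2 at depth 32
  add 64.0.0.0/3 -> H0 at depth 3

== LOOKUPS ==
["H1","H2","H2","no-route","H2","H0","H2","H2","H0","H0","H0","H0"]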